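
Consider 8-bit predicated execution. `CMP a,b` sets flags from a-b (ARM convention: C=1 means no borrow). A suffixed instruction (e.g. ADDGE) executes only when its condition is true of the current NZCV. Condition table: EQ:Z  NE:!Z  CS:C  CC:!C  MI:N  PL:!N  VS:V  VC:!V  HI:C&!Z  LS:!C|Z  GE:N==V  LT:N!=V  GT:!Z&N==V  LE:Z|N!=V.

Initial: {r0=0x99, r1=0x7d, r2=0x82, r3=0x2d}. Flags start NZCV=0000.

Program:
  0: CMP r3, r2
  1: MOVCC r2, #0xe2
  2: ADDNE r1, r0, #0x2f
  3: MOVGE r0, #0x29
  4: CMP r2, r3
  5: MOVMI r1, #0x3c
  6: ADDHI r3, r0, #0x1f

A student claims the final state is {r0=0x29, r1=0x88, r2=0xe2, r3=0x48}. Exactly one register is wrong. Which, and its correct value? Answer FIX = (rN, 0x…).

0: ✓ CMP  NZCV=1001
1: ✓ MOVCC  r2←0xe2
2: ✓ ADDNE  r1←0xc8
3: ✓ MOVGE  r0←0x29
4: ✓ CMP  NZCV=1010
5: ✓ MOVMI  r1←0x3c
6: ✓ ADDHI  r3←0x48

FIX = (r1, 0x3c)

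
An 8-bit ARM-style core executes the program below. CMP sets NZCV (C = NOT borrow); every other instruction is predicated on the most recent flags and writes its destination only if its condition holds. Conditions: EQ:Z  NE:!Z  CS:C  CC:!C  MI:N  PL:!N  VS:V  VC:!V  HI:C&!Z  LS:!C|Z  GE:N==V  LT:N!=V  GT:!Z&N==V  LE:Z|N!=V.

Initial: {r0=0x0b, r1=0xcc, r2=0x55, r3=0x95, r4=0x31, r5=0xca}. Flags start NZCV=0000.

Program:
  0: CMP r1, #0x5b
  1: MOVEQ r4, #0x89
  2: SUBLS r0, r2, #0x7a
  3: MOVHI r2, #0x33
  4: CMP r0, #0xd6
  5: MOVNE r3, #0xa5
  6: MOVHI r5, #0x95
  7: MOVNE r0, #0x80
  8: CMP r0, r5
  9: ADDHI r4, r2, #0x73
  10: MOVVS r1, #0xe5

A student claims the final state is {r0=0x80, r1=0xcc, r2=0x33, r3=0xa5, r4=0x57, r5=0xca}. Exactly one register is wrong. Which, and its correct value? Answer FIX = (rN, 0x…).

FIX = (r4, 0x31)

[0] flags=0011 → (cmp)
[1] flags=0011 EQ?F → skip
[2] flags=0011 LS?F → skip
[3] flags=0011 HI?T → r2=0x33
[4] flags=0000 → (cmp)
[5] flags=0000 NE?T → r3=0xa5
[6] flags=0000 HI?F → skip
[7] flags=0000 NE?T → r0=0x80
[8] flags=1000 → (cmp)
[9] flags=1000 HI?F → skip
[10] flags=1000 VS?F → skip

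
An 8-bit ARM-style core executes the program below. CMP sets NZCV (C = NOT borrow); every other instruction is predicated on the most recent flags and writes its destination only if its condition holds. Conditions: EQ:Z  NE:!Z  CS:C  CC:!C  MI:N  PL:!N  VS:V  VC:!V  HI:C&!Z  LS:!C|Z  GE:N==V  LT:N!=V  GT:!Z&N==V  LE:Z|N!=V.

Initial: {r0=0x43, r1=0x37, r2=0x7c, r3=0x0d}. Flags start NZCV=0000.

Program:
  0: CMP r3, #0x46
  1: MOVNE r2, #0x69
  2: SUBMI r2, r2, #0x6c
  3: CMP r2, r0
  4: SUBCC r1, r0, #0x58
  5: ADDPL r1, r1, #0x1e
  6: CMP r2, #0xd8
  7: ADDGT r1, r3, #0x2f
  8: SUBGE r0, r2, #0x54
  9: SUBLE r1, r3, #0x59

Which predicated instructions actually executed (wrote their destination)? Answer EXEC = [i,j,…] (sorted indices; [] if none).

[0] flags=1000 → (cmp)
[1] flags=1000 NE?T → r2=0x69
[2] flags=1000 MI?T → r2=0xfd
[3] flags=1010 → (cmp)
[4] flags=1010 CC?F → skip
[5] flags=1010 PL?F → skip
[6] flags=0010 → (cmp)
[7] flags=0010 GT?T → r1=0x3c
[8] flags=0010 GE?T → r0=0xa9
[9] flags=0010 LE?F → skip

EXEC = [1,2,7,8]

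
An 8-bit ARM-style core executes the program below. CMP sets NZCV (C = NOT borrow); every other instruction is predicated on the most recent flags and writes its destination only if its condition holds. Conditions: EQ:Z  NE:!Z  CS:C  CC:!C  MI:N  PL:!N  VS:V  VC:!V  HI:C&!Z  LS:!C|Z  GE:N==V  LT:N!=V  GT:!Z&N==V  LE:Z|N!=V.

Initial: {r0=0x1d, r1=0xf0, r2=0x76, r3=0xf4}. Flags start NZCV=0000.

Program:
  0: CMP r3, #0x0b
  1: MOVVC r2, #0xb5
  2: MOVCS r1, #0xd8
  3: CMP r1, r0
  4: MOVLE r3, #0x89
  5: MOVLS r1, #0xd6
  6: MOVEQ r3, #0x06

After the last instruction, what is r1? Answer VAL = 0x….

VAL = 0xd8

[0] flags=1010 → (cmp)
[1] flags=1010 VC?T → r2=0xb5
[2] flags=1010 CS?T → r1=0xd8
[3] flags=1010 → (cmp)
[4] flags=1010 LE?T → r3=0x89
[5] flags=1010 LS?F → skip
[6] flags=1010 EQ?F → skip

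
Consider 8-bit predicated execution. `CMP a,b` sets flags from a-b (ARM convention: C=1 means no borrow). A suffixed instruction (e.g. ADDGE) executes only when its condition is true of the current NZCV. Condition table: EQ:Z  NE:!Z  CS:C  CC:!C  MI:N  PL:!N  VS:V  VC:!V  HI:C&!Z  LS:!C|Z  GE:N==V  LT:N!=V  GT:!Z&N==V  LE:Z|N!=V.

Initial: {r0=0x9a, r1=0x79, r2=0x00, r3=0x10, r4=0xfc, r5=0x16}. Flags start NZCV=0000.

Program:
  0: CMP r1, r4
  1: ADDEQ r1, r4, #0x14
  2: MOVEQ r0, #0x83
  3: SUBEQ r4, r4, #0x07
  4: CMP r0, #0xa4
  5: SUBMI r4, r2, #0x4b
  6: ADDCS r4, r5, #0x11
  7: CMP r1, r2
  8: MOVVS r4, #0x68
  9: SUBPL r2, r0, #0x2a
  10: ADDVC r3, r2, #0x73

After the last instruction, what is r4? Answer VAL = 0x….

VAL = 0xb5

[0] flags=0000 → (cmp)
[1] flags=0000 EQ?F → skip
[2] flags=0000 EQ?F → skip
[3] flags=0000 EQ?F → skip
[4] flags=1000 → (cmp)
[5] flags=1000 MI?T → r4=0xb5
[6] flags=1000 CS?F → skip
[7] flags=0010 → (cmp)
[8] flags=0010 VS?F → skip
[9] flags=0010 PL?T → r2=0x70
[10] flags=0010 VC?T → r3=0xe3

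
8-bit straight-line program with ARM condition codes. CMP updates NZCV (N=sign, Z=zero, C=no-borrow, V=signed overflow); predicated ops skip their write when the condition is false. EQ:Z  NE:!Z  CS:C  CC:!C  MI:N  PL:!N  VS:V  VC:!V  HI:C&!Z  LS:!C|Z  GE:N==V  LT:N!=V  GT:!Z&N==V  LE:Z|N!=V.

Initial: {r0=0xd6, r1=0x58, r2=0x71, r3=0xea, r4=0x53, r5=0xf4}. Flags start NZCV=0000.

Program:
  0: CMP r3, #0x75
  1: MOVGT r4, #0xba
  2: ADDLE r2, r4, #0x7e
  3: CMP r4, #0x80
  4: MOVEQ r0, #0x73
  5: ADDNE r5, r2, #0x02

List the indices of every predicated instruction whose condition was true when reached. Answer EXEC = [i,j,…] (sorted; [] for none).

EXEC = [2,5]

[0] flags=0011 → (cmp)
[1] flags=0011 GT?F → skip
[2] flags=0011 LE?T → r2=0xd1
[3] flags=1001 → (cmp)
[4] flags=1001 EQ?F → skip
[5] flags=1001 NE?T → r5=0xd3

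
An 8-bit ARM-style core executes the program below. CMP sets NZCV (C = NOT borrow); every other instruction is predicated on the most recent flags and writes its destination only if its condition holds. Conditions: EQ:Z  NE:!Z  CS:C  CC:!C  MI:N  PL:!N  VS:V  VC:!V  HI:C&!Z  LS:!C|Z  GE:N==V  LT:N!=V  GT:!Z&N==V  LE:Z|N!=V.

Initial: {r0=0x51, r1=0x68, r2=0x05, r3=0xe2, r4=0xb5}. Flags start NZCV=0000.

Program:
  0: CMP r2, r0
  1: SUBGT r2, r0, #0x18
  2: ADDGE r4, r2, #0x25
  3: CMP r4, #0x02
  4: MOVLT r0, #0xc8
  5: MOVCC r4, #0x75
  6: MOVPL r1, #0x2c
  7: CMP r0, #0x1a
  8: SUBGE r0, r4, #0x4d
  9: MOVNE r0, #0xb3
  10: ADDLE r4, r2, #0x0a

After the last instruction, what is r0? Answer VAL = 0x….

VAL = 0xb3

0: ✓ CMP  NZCV=1000
1: · SUBGT
2: · ADDGE
3: ✓ CMP  NZCV=1010
4: ✓ MOVLT  r0←0xc8
5: · MOVCC
6: · MOVPL
7: ✓ CMP  NZCV=1010
8: · SUBGE
9: ✓ MOVNE  r0←0xb3
10: ✓ ADDLE  r4←0x0f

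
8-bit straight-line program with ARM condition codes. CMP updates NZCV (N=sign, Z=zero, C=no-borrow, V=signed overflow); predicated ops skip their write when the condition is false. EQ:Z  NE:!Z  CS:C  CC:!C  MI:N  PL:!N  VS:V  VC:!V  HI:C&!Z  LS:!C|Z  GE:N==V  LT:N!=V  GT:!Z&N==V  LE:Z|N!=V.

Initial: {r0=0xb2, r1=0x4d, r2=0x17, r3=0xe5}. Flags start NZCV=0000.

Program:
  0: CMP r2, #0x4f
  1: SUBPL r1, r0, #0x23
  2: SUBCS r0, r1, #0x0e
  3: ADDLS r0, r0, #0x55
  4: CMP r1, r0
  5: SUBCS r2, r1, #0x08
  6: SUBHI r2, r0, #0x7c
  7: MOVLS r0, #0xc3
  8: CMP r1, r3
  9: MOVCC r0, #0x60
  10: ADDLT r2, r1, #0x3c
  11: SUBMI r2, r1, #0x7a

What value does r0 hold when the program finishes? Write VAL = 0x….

[0] flags=1000 → (cmp)
[1] flags=1000 PL?F → skip
[2] flags=1000 CS?F → skip
[3] flags=1000 LS?T → r0=0x07
[4] flags=0010 → (cmp)
[5] flags=0010 CS?T → r2=0x45
[6] flags=0010 HI?T → r2=0x8b
[7] flags=0010 LS?F → skip
[8] flags=0000 → (cmp)
[9] flags=0000 CC?T → r0=0x60
[10] flags=0000 LT?F → skip
[11] flags=0000 MI?F → skip

VAL = 0x60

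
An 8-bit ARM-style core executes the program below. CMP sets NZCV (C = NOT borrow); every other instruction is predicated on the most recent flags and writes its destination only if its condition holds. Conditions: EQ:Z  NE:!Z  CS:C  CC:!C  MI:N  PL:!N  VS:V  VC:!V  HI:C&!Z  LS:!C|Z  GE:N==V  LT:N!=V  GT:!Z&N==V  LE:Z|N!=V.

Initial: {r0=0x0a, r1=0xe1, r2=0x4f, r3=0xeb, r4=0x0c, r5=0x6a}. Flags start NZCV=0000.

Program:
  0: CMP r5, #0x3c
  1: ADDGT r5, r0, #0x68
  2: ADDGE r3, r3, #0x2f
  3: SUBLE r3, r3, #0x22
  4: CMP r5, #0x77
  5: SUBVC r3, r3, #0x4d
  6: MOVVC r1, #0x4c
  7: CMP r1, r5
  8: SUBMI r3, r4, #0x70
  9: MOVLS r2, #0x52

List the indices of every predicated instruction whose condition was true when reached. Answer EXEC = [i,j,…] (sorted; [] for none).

EXEC = [1,2,5,6,8,9]

0: ✓ CMP  NZCV=0010
1: ✓ ADDGT  r5←0x72
2: ✓ ADDGE  r3←0x1a
3: · SUBLE
4: ✓ CMP  NZCV=1000
5: ✓ SUBVC  r3←0xcd
6: ✓ MOVVC  r1←0x4c
7: ✓ CMP  NZCV=1000
8: ✓ SUBMI  r3←0x9c
9: ✓ MOVLS  r2←0x52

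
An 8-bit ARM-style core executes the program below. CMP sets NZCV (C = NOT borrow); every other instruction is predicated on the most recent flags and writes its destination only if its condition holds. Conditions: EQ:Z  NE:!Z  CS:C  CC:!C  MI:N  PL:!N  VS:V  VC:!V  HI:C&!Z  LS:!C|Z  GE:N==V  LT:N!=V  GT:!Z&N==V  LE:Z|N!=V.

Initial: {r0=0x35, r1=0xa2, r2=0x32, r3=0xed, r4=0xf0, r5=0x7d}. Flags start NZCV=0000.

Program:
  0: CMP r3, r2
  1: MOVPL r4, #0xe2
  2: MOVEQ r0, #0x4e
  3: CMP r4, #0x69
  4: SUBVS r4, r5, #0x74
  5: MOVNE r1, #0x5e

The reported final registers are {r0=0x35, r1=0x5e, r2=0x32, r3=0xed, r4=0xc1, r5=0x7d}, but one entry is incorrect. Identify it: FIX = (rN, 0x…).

0: ✓ CMP  NZCV=1010
1: · MOVPL
2: · MOVEQ
3: ✓ CMP  NZCV=1010
4: · SUBVS
5: ✓ MOVNE  r1←0x5e

FIX = (r4, 0xf0)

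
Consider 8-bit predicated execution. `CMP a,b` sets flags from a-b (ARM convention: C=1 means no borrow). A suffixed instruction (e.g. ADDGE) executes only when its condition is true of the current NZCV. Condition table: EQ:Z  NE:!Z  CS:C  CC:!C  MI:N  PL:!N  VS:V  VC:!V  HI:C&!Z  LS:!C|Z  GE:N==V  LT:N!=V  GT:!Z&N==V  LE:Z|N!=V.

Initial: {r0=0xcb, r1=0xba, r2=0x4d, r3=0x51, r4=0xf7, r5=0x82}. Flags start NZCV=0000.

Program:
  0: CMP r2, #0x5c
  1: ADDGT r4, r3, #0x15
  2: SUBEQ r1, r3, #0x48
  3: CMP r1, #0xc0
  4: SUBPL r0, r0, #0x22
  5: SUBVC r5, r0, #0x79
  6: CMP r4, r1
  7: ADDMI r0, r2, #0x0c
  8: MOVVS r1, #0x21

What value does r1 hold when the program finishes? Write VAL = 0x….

VAL = 0xba

[0] flags=1000 → (cmp)
[1] flags=1000 GT?F → skip
[2] flags=1000 EQ?F → skip
[3] flags=1000 → (cmp)
[4] flags=1000 PL?F → skip
[5] flags=1000 VC?T → r5=0x52
[6] flags=0010 → (cmp)
[7] flags=0010 MI?F → skip
[8] flags=0010 VS?F → skip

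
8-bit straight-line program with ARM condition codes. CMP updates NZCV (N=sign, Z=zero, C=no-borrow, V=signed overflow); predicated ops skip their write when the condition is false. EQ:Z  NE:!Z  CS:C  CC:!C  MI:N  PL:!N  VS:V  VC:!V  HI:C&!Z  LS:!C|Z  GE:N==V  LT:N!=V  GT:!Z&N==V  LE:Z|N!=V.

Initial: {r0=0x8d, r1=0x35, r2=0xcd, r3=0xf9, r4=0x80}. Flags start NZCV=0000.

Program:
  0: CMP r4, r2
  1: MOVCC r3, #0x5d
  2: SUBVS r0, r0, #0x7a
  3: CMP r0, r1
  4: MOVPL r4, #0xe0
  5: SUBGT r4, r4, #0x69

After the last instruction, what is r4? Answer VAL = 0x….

VAL = 0xe0

0: ✓ CMP  NZCV=1000
1: ✓ MOVCC  r3←0x5d
2: · SUBVS
3: ✓ CMP  NZCV=0011
4: ✓ MOVPL  r4←0xe0
5: · SUBGT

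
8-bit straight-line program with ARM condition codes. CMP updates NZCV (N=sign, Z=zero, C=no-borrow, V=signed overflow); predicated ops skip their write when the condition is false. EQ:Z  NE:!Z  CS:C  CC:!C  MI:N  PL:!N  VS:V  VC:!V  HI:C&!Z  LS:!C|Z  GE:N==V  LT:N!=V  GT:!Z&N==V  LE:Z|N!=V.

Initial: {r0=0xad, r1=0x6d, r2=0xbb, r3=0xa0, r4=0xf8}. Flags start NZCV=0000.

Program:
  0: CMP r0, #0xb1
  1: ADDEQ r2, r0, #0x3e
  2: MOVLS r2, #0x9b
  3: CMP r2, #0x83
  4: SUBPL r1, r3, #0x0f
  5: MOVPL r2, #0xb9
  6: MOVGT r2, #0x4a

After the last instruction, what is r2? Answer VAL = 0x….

VAL = 0x4a

0: ✓ CMP  NZCV=1000
1: · ADDEQ
2: ✓ MOVLS  r2←0x9b
3: ✓ CMP  NZCV=0010
4: ✓ SUBPL  r1←0x91
5: ✓ MOVPL  r2←0xb9
6: ✓ MOVGT  r2←0x4a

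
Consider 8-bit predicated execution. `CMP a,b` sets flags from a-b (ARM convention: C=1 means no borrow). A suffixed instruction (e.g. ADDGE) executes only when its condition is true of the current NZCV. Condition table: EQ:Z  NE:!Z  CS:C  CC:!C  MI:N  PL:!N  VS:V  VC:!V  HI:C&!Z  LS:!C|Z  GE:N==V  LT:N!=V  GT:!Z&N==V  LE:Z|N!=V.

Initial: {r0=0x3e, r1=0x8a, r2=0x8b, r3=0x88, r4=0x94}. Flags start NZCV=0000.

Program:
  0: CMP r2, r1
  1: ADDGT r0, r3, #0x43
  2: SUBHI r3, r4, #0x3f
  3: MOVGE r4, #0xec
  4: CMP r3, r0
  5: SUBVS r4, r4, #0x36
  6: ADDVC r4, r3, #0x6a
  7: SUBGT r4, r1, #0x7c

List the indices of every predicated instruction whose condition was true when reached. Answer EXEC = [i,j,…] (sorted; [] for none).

[0] flags=0010 → (cmp)
[1] flags=0010 GT?T → r0=0xcb
[2] flags=0010 HI?T → r3=0x55
[3] flags=0010 GE?T → r4=0xec
[4] flags=1001 → (cmp)
[5] flags=1001 VS?T → r4=0xb6
[6] flags=1001 VC?F → skip
[7] flags=1001 GT?T → r4=0x0e

EXEC = [1,2,3,5,7]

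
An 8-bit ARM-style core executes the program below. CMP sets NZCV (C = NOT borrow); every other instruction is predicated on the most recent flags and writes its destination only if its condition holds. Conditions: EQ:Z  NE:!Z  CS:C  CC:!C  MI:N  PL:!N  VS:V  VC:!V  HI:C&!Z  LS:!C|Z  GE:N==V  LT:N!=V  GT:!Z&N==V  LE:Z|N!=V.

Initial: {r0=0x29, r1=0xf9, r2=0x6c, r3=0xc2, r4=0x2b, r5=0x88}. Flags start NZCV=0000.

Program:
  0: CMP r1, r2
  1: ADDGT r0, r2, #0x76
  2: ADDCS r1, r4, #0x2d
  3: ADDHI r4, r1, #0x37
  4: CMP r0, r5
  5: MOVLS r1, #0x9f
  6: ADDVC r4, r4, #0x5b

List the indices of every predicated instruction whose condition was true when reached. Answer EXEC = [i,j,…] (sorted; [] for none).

EXEC = [2,3,5]

[0] flags=1010 → (cmp)
[1] flags=1010 GT?F → skip
[2] flags=1010 CS?T → r1=0x58
[3] flags=1010 HI?T → r4=0x8f
[4] flags=1001 → (cmp)
[5] flags=1001 LS?T → r1=0x9f
[6] flags=1001 VC?F → skip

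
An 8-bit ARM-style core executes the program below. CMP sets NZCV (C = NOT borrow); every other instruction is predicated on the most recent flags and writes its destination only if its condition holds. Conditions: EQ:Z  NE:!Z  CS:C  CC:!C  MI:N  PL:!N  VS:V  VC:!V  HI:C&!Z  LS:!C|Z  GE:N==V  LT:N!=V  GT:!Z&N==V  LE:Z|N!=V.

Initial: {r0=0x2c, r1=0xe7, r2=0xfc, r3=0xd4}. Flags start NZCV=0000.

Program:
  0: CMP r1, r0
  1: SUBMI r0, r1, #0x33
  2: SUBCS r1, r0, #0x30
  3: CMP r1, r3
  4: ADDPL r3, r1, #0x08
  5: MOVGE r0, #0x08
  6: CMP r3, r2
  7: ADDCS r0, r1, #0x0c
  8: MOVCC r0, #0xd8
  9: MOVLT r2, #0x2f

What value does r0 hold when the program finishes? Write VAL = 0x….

VAL = 0xd8

[0] flags=1010 → (cmp)
[1] flags=1010 MI?T → r0=0xb4
[2] flags=1010 CS?T → r1=0x84
[3] flags=1000 → (cmp)
[4] flags=1000 PL?F → skip
[5] flags=1000 GE?F → skip
[6] flags=1000 → (cmp)
[7] flags=1000 CS?F → skip
[8] flags=1000 CC?T → r0=0xd8
[9] flags=1000 LT?T → r2=0x2f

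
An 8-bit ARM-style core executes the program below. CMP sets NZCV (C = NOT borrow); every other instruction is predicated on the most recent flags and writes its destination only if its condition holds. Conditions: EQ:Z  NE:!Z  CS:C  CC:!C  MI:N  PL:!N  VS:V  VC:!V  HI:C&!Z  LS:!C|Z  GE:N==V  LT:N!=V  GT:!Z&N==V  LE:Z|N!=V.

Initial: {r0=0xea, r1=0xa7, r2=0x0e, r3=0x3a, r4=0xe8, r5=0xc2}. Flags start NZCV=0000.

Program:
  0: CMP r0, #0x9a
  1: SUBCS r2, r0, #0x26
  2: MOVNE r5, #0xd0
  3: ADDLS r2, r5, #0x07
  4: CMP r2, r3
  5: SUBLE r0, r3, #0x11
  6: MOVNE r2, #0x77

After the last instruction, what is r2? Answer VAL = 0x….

0: ✓ CMP  NZCV=0010
1: ✓ SUBCS  r2←0xc4
2: ✓ MOVNE  r5←0xd0
3: · ADDLS
4: ✓ CMP  NZCV=1010
5: ✓ SUBLE  r0←0x29
6: ✓ MOVNE  r2←0x77

VAL = 0x77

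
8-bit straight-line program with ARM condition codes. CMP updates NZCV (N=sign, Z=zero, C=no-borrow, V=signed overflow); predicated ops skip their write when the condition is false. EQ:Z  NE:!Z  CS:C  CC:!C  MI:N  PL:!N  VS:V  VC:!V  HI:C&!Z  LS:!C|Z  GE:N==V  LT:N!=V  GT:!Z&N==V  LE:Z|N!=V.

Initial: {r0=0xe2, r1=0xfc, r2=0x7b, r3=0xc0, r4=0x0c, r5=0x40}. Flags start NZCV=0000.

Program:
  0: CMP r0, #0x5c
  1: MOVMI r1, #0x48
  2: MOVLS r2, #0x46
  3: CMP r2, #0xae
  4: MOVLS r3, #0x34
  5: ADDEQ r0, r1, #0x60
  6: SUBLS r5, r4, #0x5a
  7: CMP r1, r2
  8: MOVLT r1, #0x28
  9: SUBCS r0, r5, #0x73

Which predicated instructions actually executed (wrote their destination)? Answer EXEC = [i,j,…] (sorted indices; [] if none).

EXEC = [1,4,6,8]

[0] flags=1010 → (cmp)
[1] flags=1010 MI?T → r1=0x48
[2] flags=1010 LS?F → skip
[3] flags=1001 → (cmp)
[4] flags=1001 LS?T → r3=0x34
[5] flags=1001 EQ?F → skip
[6] flags=1001 LS?T → r5=0xb2
[7] flags=1000 → (cmp)
[8] flags=1000 LT?T → r1=0x28
[9] flags=1000 CS?F → skip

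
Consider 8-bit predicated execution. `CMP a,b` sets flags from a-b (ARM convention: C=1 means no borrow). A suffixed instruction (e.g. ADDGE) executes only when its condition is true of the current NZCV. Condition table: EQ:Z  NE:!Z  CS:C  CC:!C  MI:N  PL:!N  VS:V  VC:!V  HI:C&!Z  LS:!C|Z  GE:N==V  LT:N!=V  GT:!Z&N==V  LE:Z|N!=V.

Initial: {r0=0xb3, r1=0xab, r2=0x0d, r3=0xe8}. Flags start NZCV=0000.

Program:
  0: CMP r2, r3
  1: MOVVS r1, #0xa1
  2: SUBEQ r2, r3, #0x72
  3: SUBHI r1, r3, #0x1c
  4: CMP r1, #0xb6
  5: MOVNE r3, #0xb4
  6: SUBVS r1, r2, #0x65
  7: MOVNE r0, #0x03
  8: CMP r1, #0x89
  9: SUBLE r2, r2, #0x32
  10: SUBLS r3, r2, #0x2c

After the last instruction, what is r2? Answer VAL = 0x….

VAL = 0x0d

[0] flags=0000 → (cmp)
[1] flags=0000 VS?F → skip
[2] flags=0000 EQ?F → skip
[3] flags=0000 HI?F → skip
[4] flags=1000 → (cmp)
[5] flags=1000 NE?T → r3=0xb4
[6] flags=1000 VS?F → skip
[7] flags=1000 NE?T → r0=0x03
[8] flags=0010 → (cmp)
[9] flags=0010 LE?F → skip
[10] flags=0010 LS?F → skip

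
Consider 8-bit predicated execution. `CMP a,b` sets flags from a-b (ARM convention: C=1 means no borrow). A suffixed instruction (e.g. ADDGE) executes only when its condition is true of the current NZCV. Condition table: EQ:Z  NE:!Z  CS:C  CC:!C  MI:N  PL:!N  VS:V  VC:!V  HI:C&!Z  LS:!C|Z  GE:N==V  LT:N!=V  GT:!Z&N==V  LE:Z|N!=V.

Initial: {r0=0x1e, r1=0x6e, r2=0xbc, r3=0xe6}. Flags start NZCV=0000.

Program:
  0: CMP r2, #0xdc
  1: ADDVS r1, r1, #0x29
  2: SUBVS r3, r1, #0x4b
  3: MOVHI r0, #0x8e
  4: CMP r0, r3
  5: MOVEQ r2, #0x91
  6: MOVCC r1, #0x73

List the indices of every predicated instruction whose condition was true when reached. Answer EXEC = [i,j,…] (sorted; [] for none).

0: ✓ CMP  NZCV=1000
1: · ADDVS
2: · SUBVS
3: · MOVHI
4: ✓ CMP  NZCV=0000
5: · MOVEQ
6: ✓ MOVCC  r1←0x73

EXEC = [6]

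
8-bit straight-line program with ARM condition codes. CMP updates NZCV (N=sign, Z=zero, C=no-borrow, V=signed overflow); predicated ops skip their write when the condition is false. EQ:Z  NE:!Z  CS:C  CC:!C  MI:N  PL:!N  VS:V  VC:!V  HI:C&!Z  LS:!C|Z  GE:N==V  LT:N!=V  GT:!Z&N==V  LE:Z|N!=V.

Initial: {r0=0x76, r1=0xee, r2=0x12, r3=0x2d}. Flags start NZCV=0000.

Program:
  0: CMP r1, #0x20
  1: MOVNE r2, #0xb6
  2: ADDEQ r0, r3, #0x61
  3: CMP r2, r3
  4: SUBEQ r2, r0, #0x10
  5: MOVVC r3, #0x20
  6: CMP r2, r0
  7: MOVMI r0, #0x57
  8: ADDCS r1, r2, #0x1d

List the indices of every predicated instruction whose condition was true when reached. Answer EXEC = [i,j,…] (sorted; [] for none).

EXEC = [1,5,8]

[0] flags=1010 → (cmp)
[1] flags=1010 NE?T → r2=0xb6
[2] flags=1010 EQ?F → skip
[3] flags=1010 → (cmp)
[4] flags=1010 EQ?F → skip
[5] flags=1010 VC?T → r3=0x20
[6] flags=0011 → (cmp)
[7] flags=0011 MI?F → skip
[8] flags=0011 CS?T → r1=0xd3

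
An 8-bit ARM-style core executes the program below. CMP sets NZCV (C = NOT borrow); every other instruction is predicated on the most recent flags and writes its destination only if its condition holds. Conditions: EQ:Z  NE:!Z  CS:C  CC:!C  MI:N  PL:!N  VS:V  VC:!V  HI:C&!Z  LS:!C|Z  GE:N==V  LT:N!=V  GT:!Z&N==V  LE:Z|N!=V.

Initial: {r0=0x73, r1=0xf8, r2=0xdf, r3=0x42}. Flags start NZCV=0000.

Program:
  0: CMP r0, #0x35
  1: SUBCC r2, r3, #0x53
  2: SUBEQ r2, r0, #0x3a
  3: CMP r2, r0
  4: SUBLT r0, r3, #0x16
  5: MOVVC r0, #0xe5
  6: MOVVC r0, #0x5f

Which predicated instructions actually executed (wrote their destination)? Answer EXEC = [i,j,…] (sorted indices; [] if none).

EXEC = [4]

0: ✓ CMP  NZCV=0010
1: · SUBCC
2: · SUBEQ
3: ✓ CMP  NZCV=0011
4: ✓ SUBLT  r0←0x2c
5: · MOVVC
6: · MOVVC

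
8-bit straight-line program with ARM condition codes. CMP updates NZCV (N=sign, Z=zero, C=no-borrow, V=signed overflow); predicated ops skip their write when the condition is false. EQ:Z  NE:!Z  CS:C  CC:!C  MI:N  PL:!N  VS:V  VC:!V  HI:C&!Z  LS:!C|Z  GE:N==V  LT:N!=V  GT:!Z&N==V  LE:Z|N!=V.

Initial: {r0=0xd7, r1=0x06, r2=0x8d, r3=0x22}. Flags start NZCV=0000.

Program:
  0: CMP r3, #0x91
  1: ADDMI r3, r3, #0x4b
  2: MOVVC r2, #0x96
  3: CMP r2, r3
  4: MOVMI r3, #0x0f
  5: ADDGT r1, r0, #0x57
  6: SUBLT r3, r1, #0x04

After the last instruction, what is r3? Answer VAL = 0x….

VAL = 0x02

[0] flags=1001 → (cmp)
[1] flags=1001 MI?T → r3=0x6d
[2] flags=1001 VC?F → skip
[3] flags=0011 → (cmp)
[4] flags=0011 MI?F → skip
[5] flags=0011 GT?F → skip
[6] flags=0011 LT?T → r3=0x02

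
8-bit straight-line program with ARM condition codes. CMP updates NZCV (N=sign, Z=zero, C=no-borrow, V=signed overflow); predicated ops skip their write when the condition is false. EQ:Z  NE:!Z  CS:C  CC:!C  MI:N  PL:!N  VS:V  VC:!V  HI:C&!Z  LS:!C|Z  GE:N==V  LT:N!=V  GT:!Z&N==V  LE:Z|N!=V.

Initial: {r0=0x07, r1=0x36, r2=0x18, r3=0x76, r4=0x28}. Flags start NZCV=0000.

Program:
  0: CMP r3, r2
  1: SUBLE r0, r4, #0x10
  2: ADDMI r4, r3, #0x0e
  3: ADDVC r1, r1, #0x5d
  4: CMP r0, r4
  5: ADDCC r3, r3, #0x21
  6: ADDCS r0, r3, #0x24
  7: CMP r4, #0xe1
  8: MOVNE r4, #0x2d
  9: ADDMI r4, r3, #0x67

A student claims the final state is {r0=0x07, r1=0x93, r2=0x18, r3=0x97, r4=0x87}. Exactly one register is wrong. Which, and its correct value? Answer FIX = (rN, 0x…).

FIX = (r4, 0x2d)

[0] flags=0010 → (cmp)
[1] flags=0010 LE?F → skip
[2] flags=0010 MI?F → skip
[3] flags=0010 VC?T → r1=0x93
[4] flags=1000 → (cmp)
[5] flags=1000 CC?T → r3=0x97
[6] flags=1000 CS?F → skip
[7] flags=0000 → (cmp)
[8] flags=0000 NE?T → r4=0x2d
[9] flags=0000 MI?F → skip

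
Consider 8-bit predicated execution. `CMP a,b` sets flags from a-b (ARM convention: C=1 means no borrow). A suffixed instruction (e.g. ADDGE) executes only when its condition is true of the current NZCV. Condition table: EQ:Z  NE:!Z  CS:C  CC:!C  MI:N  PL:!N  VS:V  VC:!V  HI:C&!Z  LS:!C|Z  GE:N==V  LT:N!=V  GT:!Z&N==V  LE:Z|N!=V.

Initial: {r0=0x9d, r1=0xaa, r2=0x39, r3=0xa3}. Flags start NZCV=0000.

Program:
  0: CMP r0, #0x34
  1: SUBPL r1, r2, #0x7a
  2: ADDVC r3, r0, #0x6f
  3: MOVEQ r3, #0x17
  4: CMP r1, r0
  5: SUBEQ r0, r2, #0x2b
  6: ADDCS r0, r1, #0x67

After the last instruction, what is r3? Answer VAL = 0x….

VAL = 0xa3

[0] flags=0011 → (cmp)
[1] flags=0011 PL?T → r1=0xbf
[2] flags=0011 VC?F → skip
[3] flags=0011 EQ?F → skip
[4] flags=0010 → (cmp)
[5] flags=0010 EQ?F → skip
[6] flags=0010 CS?T → r0=0x26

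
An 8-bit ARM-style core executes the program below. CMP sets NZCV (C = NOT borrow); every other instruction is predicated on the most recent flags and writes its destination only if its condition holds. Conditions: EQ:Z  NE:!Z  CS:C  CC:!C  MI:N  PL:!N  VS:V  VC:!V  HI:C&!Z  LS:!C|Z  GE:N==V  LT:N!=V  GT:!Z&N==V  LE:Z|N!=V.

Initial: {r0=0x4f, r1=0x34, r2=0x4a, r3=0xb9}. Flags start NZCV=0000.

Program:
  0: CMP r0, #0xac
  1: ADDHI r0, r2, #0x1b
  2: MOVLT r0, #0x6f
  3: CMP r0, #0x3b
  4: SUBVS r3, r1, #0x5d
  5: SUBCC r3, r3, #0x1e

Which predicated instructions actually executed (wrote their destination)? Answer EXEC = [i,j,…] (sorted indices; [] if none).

[0] flags=1001 → (cmp)
[1] flags=1001 HI?F → skip
[2] flags=1001 LT?F → skip
[3] flags=0010 → (cmp)
[4] flags=0010 VS?F → skip
[5] flags=0010 CC?F → skip

EXEC = []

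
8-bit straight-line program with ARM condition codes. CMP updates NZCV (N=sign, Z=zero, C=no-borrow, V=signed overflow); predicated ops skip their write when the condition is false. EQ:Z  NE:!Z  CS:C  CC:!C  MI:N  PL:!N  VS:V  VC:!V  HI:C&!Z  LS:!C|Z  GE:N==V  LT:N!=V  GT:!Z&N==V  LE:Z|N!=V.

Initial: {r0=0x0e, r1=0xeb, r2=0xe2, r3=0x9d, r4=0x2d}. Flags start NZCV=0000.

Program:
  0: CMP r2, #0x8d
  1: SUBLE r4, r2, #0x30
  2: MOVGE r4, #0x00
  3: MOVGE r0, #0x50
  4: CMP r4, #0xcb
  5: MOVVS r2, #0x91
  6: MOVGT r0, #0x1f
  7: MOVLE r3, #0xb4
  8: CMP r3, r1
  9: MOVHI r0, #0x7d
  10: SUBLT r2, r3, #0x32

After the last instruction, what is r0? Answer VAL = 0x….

VAL = 0x1f

[0] flags=0010 → (cmp)
[1] flags=0010 LE?F → skip
[2] flags=0010 GE?T → r4=0x00
[3] flags=0010 GE?T → r0=0x50
[4] flags=0000 → (cmp)
[5] flags=0000 VS?F → skip
[6] flags=0000 GT?T → r0=0x1f
[7] flags=0000 LE?F → skip
[8] flags=1000 → (cmp)
[9] flags=1000 HI?F → skip
[10] flags=1000 LT?T → r2=0x6b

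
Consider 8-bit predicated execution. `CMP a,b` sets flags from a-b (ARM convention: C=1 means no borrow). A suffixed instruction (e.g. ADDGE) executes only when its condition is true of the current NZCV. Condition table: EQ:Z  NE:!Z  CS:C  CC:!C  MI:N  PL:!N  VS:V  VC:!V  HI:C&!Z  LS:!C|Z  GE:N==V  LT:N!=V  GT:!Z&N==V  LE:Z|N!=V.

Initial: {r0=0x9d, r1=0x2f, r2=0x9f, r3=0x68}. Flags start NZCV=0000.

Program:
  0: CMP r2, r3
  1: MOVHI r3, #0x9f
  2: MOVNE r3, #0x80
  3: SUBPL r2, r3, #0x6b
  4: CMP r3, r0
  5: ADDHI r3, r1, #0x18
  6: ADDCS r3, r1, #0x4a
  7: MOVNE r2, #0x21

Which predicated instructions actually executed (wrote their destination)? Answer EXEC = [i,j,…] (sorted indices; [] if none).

EXEC = [1,2,3,7]

[0] flags=0011 → (cmp)
[1] flags=0011 HI?T → r3=0x9f
[2] flags=0011 NE?T → r3=0x80
[3] flags=0011 PL?T → r2=0x15
[4] flags=1000 → (cmp)
[5] flags=1000 HI?F → skip
[6] flags=1000 CS?F → skip
[7] flags=1000 NE?T → r2=0x21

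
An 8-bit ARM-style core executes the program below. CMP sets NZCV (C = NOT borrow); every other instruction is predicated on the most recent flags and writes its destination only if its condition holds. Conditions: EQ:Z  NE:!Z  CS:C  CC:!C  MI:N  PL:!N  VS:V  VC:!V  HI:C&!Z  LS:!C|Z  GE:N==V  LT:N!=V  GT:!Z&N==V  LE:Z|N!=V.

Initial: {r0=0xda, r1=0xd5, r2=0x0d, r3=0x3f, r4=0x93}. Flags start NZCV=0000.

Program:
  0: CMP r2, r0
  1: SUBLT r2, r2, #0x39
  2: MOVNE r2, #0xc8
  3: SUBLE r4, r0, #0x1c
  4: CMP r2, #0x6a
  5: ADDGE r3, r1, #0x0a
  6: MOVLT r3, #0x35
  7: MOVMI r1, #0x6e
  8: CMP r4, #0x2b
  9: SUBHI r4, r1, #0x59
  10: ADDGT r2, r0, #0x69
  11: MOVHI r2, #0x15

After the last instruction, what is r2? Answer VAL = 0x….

[0] flags=0000 → (cmp)
[1] flags=0000 LT?F → skip
[2] flags=0000 NE?T → r2=0xc8
[3] flags=0000 LE?F → skip
[4] flags=0011 → (cmp)
[5] flags=0011 GE?F → skip
[6] flags=0011 LT?T → r3=0x35
[7] flags=0011 MI?F → skip
[8] flags=0011 → (cmp)
[9] flags=0011 HI?T → r4=0x7c
[10] flags=0011 GT?F → skip
[11] flags=0011 HI?T → r2=0x15

VAL = 0x15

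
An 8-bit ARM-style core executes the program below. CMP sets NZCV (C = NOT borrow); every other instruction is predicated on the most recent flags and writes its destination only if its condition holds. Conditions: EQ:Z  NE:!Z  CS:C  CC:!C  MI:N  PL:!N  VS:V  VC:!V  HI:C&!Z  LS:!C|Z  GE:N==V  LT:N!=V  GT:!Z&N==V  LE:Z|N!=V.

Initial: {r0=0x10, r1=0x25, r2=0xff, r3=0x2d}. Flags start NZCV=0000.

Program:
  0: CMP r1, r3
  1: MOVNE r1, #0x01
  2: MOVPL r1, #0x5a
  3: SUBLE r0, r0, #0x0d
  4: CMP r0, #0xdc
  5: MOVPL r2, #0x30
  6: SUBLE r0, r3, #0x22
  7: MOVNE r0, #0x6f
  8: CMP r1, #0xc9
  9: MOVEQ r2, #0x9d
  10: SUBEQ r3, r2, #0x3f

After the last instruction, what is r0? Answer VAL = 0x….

0: ✓ CMP  NZCV=1000
1: ✓ MOVNE  r1←0x01
2: · MOVPL
3: ✓ SUBLE  r0←0x03
4: ✓ CMP  NZCV=0000
5: ✓ MOVPL  r2←0x30
6: · SUBLE
7: ✓ MOVNE  r0←0x6f
8: ✓ CMP  NZCV=0000
9: · MOVEQ
10: · SUBEQ

VAL = 0x6f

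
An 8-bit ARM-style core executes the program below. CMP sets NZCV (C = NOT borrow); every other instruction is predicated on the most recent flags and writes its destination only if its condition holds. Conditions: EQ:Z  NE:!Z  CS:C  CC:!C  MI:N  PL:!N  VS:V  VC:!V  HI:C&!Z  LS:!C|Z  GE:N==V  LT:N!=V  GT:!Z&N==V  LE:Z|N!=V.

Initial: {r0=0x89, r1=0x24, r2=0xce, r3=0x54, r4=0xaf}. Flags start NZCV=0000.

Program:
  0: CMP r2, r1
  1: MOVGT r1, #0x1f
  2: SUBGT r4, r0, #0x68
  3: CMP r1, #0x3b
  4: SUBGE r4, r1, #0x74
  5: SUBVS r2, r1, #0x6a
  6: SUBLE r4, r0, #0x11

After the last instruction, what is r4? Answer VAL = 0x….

VAL = 0x78

[0] flags=1010 → (cmp)
[1] flags=1010 GT?F → skip
[2] flags=1010 GT?F → skip
[3] flags=1000 → (cmp)
[4] flags=1000 GE?F → skip
[5] flags=1000 VS?F → skip
[6] flags=1000 LE?T → r4=0x78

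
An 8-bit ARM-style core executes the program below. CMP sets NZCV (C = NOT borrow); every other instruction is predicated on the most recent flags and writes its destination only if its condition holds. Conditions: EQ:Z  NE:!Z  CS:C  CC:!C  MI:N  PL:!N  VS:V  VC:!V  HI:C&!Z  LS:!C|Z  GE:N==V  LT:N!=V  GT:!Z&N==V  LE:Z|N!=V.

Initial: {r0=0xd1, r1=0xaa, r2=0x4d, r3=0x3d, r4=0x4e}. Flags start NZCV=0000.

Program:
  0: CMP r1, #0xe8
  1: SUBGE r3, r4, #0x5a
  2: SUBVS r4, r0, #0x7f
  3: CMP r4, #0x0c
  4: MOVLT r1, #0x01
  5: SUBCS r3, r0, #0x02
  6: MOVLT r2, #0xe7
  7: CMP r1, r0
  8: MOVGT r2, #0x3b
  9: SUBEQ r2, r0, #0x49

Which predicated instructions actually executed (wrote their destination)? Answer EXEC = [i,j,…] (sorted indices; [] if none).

EXEC = [5]

0: ✓ CMP  NZCV=1000
1: · SUBGE
2: · SUBVS
3: ✓ CMP  NZCV=0010
4: · MOVLT
5: ✓ SUBCS  r3←0xcf
6: · MOVLT
7: ✓ CMP  NZCV=1000
8: · MOVGT
9: · SUBEQ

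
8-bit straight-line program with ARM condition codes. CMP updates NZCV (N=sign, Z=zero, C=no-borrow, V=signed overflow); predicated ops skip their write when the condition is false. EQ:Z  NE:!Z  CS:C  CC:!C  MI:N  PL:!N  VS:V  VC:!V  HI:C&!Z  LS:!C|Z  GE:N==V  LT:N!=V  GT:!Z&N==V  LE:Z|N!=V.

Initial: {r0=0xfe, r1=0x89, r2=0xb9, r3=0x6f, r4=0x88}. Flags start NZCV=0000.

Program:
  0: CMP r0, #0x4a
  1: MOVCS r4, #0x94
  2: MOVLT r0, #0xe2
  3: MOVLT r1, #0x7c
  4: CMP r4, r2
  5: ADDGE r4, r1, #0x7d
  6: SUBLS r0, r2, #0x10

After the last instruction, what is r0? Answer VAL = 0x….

VAL = 0xa9

0: ✓ CMP  NZCV=1010
1: ✓ MOVCS  r4←0x94
2: ✓ MOVLT  r0←0xe2
3: ✓ MOVLT  r1←0x7c
4: ✓ CMP  NZCV=1000
5: · ADDGE
6: ✓ SUBLS  r0←0xa9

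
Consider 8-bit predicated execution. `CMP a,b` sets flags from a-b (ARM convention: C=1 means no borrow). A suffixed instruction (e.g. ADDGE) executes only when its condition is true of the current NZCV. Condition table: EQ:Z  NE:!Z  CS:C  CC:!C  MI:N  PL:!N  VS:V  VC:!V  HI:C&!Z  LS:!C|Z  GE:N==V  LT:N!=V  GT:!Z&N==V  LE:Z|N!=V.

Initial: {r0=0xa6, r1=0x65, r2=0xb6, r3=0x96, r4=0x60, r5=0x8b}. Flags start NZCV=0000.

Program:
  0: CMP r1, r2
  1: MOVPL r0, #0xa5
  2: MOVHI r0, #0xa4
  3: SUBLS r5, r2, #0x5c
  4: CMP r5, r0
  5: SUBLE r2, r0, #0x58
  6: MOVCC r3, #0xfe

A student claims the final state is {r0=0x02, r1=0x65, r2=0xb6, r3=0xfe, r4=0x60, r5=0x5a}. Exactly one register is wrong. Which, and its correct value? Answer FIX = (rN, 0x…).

[0] flags=1001 → (cmp)
[1] flags=1001 PL?F → skip
[2] flags=1001 HI?F → skip
[3] flags=1001 LS?T → r5=0x5a
[4] flags=1001 → (cmp)
[5] flags=1001 LE?F → skip
[6] flags=1001 CC?T → r3=0xfe

FIX = (r0, 0xa6)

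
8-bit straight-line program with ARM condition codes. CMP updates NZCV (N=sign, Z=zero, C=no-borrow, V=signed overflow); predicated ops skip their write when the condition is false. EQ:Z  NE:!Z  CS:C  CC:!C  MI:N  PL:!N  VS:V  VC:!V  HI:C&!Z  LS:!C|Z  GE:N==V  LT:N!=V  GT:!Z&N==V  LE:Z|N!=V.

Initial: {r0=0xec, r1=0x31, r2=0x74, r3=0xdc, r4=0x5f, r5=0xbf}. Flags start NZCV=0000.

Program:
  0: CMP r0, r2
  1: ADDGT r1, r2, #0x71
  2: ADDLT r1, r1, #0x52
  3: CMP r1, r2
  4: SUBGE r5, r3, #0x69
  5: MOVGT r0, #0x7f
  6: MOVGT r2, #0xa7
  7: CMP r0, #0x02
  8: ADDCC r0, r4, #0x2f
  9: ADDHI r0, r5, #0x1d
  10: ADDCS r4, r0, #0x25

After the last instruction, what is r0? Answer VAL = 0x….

[0] flags=0011 → (cmp)
[1] flags=0011 GT?F → skip
[2] flags=0011 LT?T → r1=0x83
[3] flags=0011 → (cmp)
[4] flags=0011 GE?F → skip
[5] flags=0011 GT?F → skip
[6] flags=0011 GT?F → skip
[7] flags=1010 → (cmp)
[8] flags=1010 CC?F → skip
[9] flags=1010 HI?T → r0=0xdc
[10] flags=1010 CS?T → r4=0x01

VAL = 0xdc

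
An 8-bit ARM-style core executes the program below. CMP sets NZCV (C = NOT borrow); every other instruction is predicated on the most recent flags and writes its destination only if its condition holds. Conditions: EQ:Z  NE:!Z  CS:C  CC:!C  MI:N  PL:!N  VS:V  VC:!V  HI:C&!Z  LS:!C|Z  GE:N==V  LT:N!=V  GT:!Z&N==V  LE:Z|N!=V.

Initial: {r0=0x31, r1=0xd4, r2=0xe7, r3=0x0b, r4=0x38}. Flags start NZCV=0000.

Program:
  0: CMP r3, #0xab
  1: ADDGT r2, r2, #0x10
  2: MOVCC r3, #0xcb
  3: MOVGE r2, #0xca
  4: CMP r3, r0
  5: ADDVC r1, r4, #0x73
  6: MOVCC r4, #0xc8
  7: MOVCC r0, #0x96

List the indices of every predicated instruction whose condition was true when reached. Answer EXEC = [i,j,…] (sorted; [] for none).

[0] flags=0000 → (cmp)
[1] flags=0000 GT?T → r2=0xf7
[2] flags=0000 CC?T → r3=0xcb
[3] flags=0000 GE?T → r2=0xca
[4] flags=1010 → (cmp)
[5] flags=1010 VC?T → r1=0xab
[6] flags=1010 CC?F → skip
[7] flags=1010 CC?F → skip

EXEC = [1,2,3,5]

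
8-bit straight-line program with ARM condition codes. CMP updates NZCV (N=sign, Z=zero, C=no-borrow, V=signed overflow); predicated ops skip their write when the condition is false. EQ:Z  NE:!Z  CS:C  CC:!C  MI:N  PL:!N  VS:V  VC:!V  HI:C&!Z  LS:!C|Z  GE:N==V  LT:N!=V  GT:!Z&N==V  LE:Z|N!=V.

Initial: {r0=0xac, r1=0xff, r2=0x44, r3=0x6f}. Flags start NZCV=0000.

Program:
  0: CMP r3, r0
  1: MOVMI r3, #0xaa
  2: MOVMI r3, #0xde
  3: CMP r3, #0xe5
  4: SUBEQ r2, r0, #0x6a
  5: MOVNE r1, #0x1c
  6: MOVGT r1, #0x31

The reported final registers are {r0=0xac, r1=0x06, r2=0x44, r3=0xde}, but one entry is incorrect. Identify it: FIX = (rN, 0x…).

0: ✓ CMP  NZCV=1001
1: ✓ MOVMI  r3←0xaa
2: ✓ MOVMI  r3←0xde
3: ✓ CMP  NZCV=1000
4: · SUBEQ
5: ✓ MOVNE  r1←0x1c
6: · MOVGT

FIX = (r1, 0x1c)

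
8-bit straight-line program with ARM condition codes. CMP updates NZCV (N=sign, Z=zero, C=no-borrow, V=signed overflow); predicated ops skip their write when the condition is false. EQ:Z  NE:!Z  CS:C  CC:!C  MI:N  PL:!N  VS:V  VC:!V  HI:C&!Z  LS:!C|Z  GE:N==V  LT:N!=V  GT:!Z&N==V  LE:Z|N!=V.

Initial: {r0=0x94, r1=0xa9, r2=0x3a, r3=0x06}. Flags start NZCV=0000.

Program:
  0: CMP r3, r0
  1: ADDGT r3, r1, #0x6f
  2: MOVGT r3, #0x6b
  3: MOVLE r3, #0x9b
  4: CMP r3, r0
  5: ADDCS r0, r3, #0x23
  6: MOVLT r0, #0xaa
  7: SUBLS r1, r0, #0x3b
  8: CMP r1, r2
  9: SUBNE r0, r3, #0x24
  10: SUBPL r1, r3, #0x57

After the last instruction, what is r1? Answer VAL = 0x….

[0] flags=0000 → (cmp)
[1] flags=0000 GT?T → r3=0x18
[2] flags=0000 GT?T → r3=0x6b
[3] flags=0000 LE?F → skip
[4] flags=1001 → (cmp)
[5] flags=1001 CS?F → skip
[6] flags=1001 LT?F → skip
[7] flags=1001 LS?T → r1=0x59
[8] flags=0010 → (cmp)
[9] flags=0010 NE?T → r0=0x47
[10] flags=0010 PL?T → r1=0x14

VAL = 0x14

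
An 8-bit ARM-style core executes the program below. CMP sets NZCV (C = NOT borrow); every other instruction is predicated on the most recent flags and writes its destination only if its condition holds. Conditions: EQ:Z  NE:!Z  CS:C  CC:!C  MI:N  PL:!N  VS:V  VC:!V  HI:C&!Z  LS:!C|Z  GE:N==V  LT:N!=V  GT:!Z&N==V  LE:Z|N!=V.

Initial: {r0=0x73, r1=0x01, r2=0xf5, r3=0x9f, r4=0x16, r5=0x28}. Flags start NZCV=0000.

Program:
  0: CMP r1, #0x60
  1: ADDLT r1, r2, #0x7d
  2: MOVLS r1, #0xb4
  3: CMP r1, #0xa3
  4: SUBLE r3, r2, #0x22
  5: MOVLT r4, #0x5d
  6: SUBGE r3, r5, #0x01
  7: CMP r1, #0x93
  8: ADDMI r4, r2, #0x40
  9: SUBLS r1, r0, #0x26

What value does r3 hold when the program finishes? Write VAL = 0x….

VAL = 0x27

[0] flags=1000 → (cmp)
[1] flags=1000 LT?T → r1=0x72
[2] flags=1000 LS?T → r1=0xb4
[3] flags=0010 → (cmp)
[4] flags=0010 LE?F → skip
[5] flags=0010 LT?F → skip
[6] flags=0010 GE?T → r3=0x27
[7] flags=0010 → (cmp)
[8] flags=0010 MI?F → skip
[9] flags=0010 LS?F → skip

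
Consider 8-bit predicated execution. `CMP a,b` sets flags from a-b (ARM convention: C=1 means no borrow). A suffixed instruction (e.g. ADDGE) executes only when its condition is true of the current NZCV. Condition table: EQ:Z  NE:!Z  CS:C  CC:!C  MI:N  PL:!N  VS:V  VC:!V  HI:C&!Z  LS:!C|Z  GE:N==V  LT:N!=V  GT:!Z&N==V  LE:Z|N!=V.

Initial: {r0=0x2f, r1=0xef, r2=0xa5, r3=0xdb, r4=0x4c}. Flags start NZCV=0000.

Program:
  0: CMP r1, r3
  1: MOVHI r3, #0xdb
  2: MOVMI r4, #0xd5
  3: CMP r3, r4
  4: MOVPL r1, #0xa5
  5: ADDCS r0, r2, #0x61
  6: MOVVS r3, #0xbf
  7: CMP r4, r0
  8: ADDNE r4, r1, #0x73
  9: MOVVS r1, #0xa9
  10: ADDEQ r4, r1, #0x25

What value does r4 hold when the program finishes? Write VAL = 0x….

VAL = 0x62

[0] flags=0010 → (cmp)
[1] flags=0010 HI?T → r3=0xdb
[2] flags=0010 MI?F → skip
[3] flags=1010 → (cmp)
[4] flags=1010 PL?F → skip
[5] flags=1010 CS?T → r0=0x06
[6] flags=1010 VS?F → skip
[7] flags=0010 → (cmp)
[8] flags=0010 NE?T → r4=0x62
[9] flags=0010 VS?F → skip
[10] flags=0010 EQ?F → skip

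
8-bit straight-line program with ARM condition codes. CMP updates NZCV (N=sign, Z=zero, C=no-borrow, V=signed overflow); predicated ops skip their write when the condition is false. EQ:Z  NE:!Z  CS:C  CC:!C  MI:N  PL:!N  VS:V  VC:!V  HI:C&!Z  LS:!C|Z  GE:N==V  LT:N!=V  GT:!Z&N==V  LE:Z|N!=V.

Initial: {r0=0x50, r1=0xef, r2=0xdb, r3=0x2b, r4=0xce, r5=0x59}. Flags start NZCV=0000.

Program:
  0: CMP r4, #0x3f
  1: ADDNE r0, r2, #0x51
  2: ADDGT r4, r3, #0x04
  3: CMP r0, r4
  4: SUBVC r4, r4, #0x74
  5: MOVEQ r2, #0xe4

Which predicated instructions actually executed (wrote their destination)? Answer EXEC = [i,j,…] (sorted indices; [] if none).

EXEC = [1,4]

0: ✓ CMP  NZCV=1010
1: ✓ ADDNE  r0←0x2c
2: · ADDGT
3: ✓ CMP  NZCV=0000
4: ✓ SUBVC  r4←0x5a
5: · MOVEQ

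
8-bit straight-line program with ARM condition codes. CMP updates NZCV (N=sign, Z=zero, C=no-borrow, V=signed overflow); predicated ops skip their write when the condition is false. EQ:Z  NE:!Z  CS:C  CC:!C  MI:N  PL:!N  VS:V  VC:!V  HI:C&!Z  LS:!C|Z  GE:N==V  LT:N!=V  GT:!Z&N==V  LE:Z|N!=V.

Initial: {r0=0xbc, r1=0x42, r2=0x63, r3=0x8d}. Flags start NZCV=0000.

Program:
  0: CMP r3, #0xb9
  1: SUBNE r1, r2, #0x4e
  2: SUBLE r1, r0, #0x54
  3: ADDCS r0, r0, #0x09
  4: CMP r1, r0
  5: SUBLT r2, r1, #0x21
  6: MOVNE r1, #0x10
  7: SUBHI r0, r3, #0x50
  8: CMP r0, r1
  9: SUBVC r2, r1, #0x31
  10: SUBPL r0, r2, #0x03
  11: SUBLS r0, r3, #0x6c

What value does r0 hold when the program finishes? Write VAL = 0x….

[0] flags=1000 → (cmp)
[1] flags=1000 NE?T → r1=0x15
[2] flags=1000 LE?T → r1=0x68
[3] flags=1000 CS?F → skip
[4] flags=1001 → (cmp)
[5] flags=1001 LT?F → skip
[6] flags=1001 NE?T → r1=0x10
[7] flags=1001 HI?F → skip
[8] flags=1010 → (cmp)
[9] flags=1010 VC?T → r2=0xdf
[10] flags=1010 PL?F → skip
[11] flags=1010 LS?F → skip

VAL = 0xbc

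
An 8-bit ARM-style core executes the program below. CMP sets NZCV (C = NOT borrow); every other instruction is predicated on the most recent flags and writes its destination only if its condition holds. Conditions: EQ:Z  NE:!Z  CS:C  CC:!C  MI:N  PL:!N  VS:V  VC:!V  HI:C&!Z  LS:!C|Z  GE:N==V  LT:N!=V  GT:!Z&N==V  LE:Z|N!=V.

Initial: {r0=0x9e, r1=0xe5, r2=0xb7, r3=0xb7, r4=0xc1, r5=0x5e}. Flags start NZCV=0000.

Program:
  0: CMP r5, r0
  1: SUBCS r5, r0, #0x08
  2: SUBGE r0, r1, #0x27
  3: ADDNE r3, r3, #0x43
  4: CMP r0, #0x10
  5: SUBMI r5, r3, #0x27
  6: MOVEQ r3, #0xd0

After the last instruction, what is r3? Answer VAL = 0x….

0: ✓ CMP  NZCV=1001
1: · SUBCS
2: ✓ SUBGE  r0←0xbe
3: ✓ ADDNE  r3←0xfa
4: ✓ CMP  NZCV=1010
5: ✓ SUBMI  r5←0xd3
6: · MOVEQ

VAL = 0xfa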